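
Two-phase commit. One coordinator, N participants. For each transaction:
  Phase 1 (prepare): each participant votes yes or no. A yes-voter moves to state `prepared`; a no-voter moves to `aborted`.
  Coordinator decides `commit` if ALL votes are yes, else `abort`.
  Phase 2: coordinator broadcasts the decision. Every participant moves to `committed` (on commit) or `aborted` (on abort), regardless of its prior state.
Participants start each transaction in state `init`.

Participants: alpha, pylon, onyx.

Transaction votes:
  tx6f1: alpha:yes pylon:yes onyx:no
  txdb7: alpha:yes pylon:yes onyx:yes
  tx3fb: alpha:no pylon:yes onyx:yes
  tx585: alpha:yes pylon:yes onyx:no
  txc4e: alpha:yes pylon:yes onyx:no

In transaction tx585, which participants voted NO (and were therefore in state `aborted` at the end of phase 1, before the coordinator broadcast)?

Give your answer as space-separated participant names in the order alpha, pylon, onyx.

Txn tx585 phase 1: alpha yes -> prepared; pylon yes -> prepared; onyx no -> aborted

Answer: onyx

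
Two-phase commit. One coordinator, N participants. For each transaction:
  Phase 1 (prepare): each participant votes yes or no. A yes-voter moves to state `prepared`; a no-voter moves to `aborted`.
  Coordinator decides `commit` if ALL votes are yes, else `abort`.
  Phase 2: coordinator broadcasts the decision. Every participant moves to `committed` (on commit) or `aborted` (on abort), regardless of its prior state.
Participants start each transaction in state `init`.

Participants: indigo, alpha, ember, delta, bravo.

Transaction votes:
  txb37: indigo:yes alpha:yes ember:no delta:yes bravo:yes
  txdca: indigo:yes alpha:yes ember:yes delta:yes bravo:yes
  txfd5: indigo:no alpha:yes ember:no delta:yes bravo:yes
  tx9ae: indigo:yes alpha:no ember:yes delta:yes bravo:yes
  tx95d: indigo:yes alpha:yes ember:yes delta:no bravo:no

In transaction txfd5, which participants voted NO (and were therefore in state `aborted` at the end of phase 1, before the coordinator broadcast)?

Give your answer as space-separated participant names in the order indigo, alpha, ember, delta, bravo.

Txn txfd5 phase 1: indigo no -> aborted; alpha yes -> prepared; ember no -> aborted; delta yes -> prepared; bravo yes -> prepared

Answer: indigo ember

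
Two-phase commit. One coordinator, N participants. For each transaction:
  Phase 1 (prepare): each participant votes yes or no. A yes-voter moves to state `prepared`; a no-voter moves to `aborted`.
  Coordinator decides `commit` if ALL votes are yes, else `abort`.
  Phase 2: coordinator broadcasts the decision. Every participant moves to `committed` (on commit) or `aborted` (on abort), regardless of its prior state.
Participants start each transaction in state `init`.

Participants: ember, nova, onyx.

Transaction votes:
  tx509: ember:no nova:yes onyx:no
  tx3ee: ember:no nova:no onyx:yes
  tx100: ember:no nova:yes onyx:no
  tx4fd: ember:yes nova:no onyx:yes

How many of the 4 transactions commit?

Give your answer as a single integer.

Answer: 0

Derivation:
tx509: no from ember, onyx -> abort (commits=0)
tx3ee: no from ember, nova -> abort (commits=0)
tx100: no from ember, onyx -> abort (commits=0)
tx4fd: no from nova -> abort (commits=0)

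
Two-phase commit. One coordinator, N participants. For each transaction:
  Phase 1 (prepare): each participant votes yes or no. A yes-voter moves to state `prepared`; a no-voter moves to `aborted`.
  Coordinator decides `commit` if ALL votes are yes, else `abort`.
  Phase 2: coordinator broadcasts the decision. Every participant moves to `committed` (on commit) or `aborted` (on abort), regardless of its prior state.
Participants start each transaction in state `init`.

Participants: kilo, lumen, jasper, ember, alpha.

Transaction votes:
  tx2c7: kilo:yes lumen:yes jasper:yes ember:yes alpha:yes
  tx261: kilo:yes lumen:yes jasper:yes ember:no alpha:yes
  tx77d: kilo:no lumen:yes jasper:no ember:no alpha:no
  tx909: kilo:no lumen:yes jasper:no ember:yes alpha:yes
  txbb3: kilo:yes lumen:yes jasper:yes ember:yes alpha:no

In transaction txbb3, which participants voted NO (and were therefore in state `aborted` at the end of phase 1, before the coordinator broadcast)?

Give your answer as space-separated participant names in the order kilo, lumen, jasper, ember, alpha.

Answer: alpha

Derivation:
Txn txbb3 phase 1: kilo yes -> prepared; lumen yes -> prepared; jasper yes -> prepared; ember yes -> prepared; alpha no -> aborted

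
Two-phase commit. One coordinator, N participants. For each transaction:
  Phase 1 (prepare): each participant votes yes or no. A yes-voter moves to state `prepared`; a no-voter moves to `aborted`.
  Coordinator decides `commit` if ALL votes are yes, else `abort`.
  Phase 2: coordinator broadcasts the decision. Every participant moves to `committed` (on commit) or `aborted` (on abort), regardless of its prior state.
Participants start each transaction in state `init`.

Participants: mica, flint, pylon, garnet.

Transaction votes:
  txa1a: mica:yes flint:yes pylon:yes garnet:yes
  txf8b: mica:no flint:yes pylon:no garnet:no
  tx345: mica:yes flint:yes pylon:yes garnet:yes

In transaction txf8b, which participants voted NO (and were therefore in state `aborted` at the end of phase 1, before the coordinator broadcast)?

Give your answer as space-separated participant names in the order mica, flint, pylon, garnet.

Answer: mica pylon garnet

Derivation:
Txn txf8b phase 1: mica no -> aborted; flint yes -> prepared; pylon no -> aborted; garnet no -> aborted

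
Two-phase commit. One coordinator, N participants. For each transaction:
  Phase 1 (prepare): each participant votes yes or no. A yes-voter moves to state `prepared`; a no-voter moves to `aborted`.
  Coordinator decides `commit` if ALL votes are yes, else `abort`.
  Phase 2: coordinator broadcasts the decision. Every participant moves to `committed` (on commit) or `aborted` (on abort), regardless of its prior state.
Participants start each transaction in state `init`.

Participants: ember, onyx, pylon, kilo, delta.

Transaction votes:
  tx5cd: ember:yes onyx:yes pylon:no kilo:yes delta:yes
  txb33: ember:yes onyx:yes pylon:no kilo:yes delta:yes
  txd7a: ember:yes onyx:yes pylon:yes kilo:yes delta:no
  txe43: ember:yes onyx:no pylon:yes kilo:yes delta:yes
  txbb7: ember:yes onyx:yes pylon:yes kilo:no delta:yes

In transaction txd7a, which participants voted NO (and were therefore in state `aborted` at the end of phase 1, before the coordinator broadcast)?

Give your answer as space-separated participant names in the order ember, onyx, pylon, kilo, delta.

Txn txd7a phase 1: ember yes -> prepared; onyx yes -> prepared; pylon yes -> prepared; kilo yes -> prepared; delta no -> aborted

Answer: delta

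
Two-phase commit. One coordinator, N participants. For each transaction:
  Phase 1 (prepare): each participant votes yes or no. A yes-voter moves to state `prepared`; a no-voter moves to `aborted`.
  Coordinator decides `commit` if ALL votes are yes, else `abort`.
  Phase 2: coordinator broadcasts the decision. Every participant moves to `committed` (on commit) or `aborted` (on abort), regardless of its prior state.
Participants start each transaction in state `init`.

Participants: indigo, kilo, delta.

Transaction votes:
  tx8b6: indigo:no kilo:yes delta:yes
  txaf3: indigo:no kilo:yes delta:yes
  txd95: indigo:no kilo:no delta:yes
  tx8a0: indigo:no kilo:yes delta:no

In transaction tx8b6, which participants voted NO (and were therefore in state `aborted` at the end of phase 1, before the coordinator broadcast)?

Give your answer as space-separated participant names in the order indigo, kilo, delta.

Answer: indigo

Derivation:
Txn tx8b6 phase 1: indigo no -> aborted; kilo yes -> prepared; delta yes -> prepared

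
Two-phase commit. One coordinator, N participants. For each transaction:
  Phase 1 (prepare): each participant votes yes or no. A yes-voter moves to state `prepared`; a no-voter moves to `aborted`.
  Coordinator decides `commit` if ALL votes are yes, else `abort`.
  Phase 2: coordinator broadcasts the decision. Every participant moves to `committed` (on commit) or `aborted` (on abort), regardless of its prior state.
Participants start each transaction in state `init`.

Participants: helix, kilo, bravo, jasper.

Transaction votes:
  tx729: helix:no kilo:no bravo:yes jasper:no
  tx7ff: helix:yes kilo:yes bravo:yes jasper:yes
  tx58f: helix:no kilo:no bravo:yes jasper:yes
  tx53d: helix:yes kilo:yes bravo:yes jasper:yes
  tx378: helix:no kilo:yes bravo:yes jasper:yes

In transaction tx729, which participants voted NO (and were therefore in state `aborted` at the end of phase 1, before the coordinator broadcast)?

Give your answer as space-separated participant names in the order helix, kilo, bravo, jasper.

Answer: helix kilo jasper

Derivation:
Txn tx729 phase 1: helix no -> aborted; kilo no -> aborted; bravo yes -> prepared; jasper no -> aborted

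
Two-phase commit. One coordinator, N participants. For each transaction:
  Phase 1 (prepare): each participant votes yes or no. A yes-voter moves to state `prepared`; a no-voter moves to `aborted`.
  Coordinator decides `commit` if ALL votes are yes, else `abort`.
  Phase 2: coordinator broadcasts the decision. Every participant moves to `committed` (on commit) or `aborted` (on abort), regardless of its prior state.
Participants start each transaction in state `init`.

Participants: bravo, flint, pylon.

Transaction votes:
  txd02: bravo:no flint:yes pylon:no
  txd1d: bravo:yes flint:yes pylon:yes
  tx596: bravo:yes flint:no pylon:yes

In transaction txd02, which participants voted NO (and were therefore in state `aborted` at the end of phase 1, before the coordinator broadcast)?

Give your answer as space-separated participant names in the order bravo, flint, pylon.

Answer: bravo pylon

Derivation:
Txn txd02 phase 1: bravo no -> aborted; flint yes -> prepared; pylon no -> aborted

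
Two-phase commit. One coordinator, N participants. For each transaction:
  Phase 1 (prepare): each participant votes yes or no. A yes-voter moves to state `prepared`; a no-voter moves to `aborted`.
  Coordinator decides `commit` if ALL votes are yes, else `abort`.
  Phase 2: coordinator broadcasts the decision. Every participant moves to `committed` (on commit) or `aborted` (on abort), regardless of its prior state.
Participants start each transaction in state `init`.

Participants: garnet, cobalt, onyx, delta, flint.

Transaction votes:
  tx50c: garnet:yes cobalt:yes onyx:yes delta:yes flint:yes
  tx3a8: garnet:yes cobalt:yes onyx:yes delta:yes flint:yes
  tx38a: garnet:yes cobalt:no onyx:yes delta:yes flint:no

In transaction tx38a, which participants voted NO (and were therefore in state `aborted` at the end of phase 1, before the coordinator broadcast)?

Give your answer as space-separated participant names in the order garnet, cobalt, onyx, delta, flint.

Txn tx38a phase 1: garnet yes -> prepared; cobalt no -> aborted; onyx yes -> prepared; delta yes -> prepared; flint no -> aborted

Answer: cobalt flint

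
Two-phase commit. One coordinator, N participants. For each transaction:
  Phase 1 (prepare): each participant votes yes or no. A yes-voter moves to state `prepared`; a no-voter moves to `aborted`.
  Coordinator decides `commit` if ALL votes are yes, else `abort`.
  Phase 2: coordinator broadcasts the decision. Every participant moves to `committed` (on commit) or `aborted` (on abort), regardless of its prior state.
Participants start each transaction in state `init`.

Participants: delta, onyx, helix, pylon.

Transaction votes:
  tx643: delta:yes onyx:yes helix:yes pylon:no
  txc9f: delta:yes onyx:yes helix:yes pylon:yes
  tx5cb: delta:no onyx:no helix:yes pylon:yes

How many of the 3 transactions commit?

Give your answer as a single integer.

Answer: 1

Derivation:
tx643: no from pylon -> abort (commits=0)
txc9f: all yes -> commit (commits=1)
tx5cb: no from delta, onyx -> abort (commits=1)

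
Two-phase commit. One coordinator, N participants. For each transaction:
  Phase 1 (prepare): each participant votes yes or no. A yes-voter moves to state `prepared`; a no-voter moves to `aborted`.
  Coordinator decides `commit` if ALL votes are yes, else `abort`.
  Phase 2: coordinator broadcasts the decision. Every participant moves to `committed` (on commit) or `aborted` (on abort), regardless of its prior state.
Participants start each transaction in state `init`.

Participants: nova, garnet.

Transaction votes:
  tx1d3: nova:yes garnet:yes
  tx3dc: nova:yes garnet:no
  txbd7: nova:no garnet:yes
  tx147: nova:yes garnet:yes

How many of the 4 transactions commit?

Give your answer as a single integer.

tx1d3: all yes -> commit (commits=1)
tx3dc: no from garnet -> abort (commits=1)
txbd7: no from nova -> abort (commits=1)
tx147: all yes -> commit (commits=2)

Answer: 2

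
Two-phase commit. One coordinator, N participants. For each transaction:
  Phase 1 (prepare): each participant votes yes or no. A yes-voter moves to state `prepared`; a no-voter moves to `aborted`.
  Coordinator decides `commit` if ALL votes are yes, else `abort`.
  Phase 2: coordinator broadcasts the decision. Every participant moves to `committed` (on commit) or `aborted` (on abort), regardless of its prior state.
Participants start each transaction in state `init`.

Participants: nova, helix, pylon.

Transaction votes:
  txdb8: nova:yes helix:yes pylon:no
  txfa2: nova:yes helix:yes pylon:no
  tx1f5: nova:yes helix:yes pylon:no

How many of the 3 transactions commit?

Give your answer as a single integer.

txdb8: no from pylon -> abort (commits=0)
txfa2: no from pylon -> abort (commits=0)
tx1f5: no from pylon -> abort (commits=0)

Answer: 0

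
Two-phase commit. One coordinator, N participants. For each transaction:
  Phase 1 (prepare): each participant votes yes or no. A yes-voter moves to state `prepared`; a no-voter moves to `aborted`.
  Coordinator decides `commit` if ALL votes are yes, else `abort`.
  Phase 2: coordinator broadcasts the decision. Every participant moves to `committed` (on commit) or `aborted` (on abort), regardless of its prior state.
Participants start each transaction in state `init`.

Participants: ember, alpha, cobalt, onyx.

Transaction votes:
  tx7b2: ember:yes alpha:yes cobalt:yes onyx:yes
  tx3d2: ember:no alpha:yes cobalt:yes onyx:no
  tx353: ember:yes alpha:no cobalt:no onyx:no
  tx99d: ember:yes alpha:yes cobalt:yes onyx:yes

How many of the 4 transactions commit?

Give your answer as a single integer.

tx7b2: all yes -> commit (commits=1)
tx3d2: no from ember, onyx -> abort (commits=1)
tx353: no from alpha, cobalt, onyx -> abort (commits=1)
tx99d: all yes -> commit (commits=2)

Answer: 2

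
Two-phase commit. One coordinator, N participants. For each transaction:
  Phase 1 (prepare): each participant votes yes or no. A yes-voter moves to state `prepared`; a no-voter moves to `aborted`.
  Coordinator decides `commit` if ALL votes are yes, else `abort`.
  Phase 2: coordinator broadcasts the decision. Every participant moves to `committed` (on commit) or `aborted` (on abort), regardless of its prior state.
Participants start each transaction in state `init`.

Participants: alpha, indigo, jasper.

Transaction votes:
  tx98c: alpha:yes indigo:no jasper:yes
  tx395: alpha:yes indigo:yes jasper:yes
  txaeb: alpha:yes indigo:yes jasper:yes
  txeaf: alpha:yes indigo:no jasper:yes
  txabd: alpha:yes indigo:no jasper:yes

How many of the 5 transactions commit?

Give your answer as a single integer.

tx98c: no from indigo -> abort (commits=0)
tx395: all yes -> commit (commits=1)
txaeb: all yes -> commit (commits=2)
txeaf: no from indigo -> abort (commits=2)
txabd: no from indigo -> abort (commits=2)

Answer: 2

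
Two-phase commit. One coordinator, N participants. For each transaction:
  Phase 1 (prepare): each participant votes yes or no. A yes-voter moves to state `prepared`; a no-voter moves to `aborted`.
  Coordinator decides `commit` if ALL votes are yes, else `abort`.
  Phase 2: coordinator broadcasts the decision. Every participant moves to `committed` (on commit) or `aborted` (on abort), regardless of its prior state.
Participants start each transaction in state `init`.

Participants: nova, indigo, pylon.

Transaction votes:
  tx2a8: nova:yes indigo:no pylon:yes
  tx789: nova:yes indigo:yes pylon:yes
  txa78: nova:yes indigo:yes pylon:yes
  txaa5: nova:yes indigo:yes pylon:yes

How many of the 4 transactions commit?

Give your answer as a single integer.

tx2a8: no from indigo -> abort (commits=0)
tx789: all yes -> commit (commits=1)
txa78: all yes -> commit (commits=2)
txaa5: all yes -> commit (commits=3)

Answer: 3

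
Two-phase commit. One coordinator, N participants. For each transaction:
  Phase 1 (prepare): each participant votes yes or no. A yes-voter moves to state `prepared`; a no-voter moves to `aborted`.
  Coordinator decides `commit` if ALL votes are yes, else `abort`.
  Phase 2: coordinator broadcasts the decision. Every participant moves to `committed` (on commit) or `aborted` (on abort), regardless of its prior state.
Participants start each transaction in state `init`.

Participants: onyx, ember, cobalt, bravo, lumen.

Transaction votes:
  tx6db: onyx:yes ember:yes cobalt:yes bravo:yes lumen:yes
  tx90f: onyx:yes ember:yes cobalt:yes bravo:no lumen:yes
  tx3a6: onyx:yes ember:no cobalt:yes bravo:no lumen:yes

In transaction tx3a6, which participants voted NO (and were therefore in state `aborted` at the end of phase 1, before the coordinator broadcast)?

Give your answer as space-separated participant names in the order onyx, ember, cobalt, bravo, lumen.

Answer: ember bravo

Derivation:
Txn tx3a6 phase 1: onyx yes -> prepared; ember no -> aborted; cobalt yes -> prepared; bravo no -> aborted; lumen yes -> prepared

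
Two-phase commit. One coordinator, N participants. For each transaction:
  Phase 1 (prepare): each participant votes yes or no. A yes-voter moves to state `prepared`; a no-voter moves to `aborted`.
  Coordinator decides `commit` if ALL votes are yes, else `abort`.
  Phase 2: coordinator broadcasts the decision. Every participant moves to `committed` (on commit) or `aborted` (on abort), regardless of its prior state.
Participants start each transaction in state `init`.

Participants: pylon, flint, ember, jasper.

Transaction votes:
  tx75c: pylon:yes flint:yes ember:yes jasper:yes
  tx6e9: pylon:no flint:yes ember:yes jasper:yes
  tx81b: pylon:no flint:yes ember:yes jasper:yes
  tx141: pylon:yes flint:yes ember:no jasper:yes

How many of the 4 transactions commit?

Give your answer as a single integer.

tx75c: all yes -> commit (commits=1)
tx6e9: no from pylon -> abort (commits=1)
tx81b: no from pylon -> abort (commits=1)
tx141: no from ember -> abort (commits=1)

Answer: 1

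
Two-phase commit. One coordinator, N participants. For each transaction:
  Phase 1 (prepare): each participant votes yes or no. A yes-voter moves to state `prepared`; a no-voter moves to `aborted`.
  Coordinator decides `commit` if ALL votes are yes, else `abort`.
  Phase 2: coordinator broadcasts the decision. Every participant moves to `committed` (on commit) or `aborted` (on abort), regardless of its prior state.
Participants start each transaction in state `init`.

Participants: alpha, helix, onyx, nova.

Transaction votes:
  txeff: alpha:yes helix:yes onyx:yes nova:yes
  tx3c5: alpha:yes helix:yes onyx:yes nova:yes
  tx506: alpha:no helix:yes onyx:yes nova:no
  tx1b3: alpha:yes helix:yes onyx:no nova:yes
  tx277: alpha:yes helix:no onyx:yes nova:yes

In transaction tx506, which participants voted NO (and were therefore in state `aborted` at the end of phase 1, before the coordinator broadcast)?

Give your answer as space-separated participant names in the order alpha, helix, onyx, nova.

Txn tx506 phase 1: alpha no -> aborted; helix yes -> prepared; onyx yes -> prepared; nova no -> aborted

Answer: alpha nova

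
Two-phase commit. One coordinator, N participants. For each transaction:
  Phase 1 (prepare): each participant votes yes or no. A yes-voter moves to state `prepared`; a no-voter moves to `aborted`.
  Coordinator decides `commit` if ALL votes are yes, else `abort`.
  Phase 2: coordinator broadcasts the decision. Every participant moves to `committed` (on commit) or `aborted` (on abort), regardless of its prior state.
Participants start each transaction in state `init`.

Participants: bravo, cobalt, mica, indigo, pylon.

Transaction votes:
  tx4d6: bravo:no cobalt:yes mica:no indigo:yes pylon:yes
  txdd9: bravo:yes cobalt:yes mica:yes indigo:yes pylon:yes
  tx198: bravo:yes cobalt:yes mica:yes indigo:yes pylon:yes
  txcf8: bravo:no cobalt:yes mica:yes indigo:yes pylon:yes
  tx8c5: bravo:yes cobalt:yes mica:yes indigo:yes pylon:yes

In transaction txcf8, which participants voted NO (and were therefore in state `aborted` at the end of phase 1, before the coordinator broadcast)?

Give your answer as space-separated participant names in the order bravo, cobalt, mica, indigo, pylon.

Txn txcf8 phase 1: bravo no -> aborted; cobalt yes -> prepared; mica yes -> prepared; indigo yes -> prepared; pylon yes -> prepared

Answer: bravo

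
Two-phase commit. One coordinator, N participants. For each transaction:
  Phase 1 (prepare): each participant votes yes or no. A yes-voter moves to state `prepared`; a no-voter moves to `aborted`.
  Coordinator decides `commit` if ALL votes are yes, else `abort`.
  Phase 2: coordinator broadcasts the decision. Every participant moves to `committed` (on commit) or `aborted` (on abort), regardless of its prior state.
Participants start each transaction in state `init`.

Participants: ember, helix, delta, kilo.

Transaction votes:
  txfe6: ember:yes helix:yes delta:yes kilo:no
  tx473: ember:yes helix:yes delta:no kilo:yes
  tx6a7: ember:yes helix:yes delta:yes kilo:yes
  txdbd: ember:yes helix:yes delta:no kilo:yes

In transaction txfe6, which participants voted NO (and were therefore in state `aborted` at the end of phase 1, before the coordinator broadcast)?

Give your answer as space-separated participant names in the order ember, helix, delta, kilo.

Answer: kilo

Derivation:
Txn txfe6 phase 1: ember yes -> prepared; helix yes -> prepared; delta yes -> prepared; kilo no -> aborted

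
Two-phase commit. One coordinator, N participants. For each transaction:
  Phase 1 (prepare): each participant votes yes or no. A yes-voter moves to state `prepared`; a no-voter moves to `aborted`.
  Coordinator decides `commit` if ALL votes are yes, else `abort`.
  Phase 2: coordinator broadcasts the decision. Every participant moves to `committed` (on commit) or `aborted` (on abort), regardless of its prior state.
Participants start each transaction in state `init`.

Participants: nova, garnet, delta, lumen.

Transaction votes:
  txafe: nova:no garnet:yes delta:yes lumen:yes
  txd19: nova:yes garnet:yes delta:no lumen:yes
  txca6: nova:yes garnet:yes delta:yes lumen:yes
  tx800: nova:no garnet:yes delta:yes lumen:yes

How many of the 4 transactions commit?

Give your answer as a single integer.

txafe: no from nova -> abort (commits=0)
txd19: no from delta -> abort (commits=0)
txca6: all yes -> commit (commits=1)
tx800: no from nova -> abort (commits=1)

Answer: 1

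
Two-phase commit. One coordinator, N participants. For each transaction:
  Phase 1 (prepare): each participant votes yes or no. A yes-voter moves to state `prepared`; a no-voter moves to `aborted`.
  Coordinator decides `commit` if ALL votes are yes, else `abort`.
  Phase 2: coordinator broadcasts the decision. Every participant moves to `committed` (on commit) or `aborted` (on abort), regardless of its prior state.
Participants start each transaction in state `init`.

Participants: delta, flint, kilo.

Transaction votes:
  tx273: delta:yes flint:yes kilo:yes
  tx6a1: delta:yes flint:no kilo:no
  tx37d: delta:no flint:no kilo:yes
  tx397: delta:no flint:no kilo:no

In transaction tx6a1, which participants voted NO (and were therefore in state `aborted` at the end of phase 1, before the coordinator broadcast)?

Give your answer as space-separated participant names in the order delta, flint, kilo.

Answer: flint kilo

Derivation:
Txn tx6a1 phase 1: delta yes -> prepared; flint no -> aborted; kilo no -> aborted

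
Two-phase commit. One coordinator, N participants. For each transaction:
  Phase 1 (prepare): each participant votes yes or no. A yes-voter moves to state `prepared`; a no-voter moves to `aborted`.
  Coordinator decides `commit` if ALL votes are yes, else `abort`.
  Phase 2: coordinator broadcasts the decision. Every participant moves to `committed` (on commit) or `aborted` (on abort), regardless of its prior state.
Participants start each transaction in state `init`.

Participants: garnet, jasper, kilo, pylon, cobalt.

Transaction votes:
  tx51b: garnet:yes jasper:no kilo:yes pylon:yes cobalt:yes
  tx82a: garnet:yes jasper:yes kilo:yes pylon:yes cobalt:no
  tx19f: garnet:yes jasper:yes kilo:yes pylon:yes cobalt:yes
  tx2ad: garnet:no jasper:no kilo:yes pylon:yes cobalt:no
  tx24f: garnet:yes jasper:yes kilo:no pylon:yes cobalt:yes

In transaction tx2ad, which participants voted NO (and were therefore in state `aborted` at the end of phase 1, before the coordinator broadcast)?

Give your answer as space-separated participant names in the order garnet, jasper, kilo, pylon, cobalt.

Answer: garnet jasper cobalt

Derivation:
Txn tx2ad phase 1: garnet no -> aborted; jasper no -> aborted; kilo yes -> prepared; pylon yes -> prepared; cobalt no -> aborted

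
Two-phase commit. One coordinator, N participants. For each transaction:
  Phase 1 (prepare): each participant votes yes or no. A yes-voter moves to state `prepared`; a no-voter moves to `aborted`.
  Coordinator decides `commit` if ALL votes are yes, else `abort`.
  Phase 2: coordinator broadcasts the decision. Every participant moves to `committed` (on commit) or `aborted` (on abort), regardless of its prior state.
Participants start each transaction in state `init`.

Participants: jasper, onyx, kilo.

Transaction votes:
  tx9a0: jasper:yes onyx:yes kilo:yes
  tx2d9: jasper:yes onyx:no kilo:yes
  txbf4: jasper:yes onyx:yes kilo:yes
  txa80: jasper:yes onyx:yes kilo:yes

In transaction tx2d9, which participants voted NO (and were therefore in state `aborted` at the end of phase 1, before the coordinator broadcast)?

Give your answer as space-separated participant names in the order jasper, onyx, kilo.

Answer: onyx

Derivation:
Txn tx2d9 phase 1: jasper yes -> prepared; onyx no -> aborted; kilo yes -> prepared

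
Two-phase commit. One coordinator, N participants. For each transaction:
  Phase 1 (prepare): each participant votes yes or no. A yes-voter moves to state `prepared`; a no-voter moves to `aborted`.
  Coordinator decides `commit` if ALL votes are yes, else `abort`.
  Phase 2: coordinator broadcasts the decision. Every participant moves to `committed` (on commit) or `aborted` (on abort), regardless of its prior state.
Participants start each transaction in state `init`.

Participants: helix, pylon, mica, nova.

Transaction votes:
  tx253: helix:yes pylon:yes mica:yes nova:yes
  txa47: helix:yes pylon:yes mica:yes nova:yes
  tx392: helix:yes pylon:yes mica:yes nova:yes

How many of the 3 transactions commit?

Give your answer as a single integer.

tx253: all yes -> commit (commits=1)
txa47: all yes -> commit (commits=2)
tx392: all yes -> commit (commits=3)

Answer: 3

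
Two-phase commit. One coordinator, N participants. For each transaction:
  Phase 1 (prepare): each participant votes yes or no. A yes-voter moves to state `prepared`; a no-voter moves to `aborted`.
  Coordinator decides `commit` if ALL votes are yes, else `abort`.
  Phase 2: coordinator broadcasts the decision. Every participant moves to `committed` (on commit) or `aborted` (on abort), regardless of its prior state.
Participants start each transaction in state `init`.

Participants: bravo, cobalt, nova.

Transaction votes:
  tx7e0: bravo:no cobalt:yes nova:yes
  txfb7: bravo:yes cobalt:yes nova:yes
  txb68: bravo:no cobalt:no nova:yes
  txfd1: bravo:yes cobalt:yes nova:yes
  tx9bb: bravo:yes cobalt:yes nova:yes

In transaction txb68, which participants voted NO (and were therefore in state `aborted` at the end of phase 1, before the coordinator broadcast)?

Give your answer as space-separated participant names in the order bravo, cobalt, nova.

Txn txb68 phase 1: bravo no -> aborted; cobalt no -> aborted; nova yes -> prepared

Answer: bravo cobalt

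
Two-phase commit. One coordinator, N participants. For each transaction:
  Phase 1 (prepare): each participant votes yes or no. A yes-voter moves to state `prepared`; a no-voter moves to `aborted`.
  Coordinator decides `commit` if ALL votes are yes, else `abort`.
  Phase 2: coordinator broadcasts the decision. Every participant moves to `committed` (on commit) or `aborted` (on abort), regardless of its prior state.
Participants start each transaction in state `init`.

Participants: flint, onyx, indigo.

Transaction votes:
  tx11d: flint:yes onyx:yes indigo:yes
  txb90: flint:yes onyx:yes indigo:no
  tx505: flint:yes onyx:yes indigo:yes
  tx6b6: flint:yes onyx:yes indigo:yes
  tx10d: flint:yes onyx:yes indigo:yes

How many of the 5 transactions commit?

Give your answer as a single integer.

Answer: 4

Derivation:
tx11d: all yes -> commit (commits=1)
txb90: no from indigo -> abort (commits=1)
tx505: all yes -> commit (commits=2)
tx6b6: all yes -> commit (commits=3)
tx10d: all yes -> commit (commits=4)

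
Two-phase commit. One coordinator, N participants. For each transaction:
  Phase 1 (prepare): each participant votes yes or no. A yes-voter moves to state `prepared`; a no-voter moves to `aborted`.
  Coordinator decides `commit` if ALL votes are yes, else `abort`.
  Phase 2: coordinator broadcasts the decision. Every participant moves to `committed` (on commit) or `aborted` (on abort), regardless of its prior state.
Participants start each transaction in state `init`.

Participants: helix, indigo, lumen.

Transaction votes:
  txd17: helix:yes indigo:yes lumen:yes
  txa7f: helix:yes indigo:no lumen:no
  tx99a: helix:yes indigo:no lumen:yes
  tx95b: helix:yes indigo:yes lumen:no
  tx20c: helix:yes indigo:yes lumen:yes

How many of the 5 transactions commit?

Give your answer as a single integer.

txd17: all yes -> commit (commits=1)
txa7f: no from indigo, lumen -> abort (commits=1)
tx99a: no from indigo -> abort (commits=1)
tx95b: no from lumen -> abort (commits=1)
tx20c: all yes -> commit (commits=2)

Answer: 2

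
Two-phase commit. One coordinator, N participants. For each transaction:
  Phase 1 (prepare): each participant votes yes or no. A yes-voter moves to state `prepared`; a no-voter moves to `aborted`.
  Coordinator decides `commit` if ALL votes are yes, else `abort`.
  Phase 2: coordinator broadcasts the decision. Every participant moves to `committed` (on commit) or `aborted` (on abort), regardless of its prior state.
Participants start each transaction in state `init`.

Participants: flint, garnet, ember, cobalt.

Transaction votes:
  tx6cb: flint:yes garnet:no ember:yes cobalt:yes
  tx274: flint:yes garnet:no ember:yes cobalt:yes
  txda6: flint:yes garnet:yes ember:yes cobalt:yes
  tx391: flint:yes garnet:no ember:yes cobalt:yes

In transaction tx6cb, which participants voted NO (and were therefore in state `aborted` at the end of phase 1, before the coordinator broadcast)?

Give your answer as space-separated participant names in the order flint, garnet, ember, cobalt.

Txn tx6cb phase 1: flint yes -> prepared; garnet no -> aborted; ember yes -> prepared; cobalt yes -> prepared

Answer: garnet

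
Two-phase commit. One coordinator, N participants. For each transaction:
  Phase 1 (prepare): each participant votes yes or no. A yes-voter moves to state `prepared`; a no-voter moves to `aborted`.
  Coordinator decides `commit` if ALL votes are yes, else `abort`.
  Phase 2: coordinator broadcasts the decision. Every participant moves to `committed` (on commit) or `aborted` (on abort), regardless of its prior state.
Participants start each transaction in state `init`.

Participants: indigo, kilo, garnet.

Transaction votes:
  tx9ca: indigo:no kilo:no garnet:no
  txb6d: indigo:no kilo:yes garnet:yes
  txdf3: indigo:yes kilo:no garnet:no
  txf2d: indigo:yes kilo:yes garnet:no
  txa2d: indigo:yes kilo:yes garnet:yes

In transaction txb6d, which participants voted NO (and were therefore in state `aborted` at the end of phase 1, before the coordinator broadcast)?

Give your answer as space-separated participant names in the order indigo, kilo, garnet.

Answer: indigo

Derivation:
Txn txb6d phase 1: indigo no -> aborted; kilo yes -> prepared; garnet yes -> prepared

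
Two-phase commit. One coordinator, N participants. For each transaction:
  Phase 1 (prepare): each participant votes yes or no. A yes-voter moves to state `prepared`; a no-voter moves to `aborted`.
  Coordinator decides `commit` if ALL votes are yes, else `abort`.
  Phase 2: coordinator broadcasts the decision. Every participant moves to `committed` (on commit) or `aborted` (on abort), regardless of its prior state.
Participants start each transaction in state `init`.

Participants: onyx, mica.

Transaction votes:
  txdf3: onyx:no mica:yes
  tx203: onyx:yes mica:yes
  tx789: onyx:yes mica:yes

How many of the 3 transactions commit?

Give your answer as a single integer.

txdf3: no from onyx -> abort (commits=0)
tx203: all yes -> commit (commits=1)
tx789: all yes -> commit (commits=2)

Answer: 2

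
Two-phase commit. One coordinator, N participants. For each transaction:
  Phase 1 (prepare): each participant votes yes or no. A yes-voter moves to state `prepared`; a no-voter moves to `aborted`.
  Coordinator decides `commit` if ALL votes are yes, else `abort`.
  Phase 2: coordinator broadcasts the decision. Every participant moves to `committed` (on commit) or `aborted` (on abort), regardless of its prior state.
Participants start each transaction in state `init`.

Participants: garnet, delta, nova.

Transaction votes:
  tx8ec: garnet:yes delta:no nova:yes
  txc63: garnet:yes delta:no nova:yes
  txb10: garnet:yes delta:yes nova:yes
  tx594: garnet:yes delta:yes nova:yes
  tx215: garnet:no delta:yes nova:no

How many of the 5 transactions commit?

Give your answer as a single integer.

tx8ec: no from delta -> abort (commits=0)
txc63: no from delta -> abort (commits=0)
txb10: all yes -> commit (commits=1)
tx594: all yes -> commit (commits=2)
tx215: no from garnet, nova -> abort (commits=2)

Answer: 2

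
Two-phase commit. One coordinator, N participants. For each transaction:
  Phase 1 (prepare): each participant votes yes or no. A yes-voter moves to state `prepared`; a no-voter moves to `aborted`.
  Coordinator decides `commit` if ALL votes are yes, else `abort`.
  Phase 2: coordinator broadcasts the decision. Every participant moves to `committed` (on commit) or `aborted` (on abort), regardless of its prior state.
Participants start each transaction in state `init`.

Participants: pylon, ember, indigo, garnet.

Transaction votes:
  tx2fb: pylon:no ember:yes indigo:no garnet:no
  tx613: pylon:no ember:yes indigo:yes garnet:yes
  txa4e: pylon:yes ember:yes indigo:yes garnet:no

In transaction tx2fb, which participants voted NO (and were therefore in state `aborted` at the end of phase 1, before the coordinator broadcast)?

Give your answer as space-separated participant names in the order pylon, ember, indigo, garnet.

Answer: pylon indigo garnet

Derivation:
Txn tx2fb phase 1: pylon no -> aborted; ember yes -> prepared; indigo no -> aborted; garnet no -> aborted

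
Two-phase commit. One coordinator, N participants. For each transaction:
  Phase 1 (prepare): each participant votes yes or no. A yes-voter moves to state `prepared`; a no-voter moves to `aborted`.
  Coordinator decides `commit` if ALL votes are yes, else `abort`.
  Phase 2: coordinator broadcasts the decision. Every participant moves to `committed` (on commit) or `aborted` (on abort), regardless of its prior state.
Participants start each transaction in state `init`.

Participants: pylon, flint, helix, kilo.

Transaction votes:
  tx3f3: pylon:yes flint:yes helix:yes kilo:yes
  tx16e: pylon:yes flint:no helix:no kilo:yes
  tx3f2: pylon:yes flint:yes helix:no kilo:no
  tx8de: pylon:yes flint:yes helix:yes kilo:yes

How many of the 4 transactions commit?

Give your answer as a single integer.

tx3f3: all yes -> commit (commits=1)
tx16e: no from flint, helix -> abort (commits=1)
tx3f2: no from helix, kilo -> abort (commits=1)
tx8de: all yes -> commit (commits=2)

Answer: 2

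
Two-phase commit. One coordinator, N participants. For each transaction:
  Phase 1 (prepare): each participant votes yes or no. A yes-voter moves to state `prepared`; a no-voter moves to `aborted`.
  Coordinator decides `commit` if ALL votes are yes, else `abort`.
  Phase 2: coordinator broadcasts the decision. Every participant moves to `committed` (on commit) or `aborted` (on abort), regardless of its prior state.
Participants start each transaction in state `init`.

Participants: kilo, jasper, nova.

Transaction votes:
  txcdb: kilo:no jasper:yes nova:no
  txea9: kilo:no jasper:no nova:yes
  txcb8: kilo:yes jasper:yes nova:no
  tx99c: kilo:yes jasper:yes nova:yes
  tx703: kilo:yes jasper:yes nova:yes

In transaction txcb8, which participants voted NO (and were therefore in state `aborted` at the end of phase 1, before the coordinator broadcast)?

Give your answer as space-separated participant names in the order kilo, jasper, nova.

Txn txcb8 phase 1: kilo yes -> prepared; jasper yes -> prepared; nova no -> aborted

Answer: nova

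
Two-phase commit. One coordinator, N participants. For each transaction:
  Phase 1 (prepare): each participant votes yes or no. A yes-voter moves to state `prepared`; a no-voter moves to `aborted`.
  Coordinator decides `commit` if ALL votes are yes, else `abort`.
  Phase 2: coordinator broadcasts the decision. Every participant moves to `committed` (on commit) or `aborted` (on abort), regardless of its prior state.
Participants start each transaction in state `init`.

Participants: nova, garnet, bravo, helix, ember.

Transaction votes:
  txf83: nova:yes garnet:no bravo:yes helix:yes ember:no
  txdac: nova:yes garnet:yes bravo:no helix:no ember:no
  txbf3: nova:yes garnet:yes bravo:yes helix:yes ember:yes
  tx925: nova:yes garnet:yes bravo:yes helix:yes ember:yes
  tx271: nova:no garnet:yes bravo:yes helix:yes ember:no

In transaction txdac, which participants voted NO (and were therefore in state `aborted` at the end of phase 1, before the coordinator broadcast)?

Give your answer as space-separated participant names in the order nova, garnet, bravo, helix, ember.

Txn txdac phase 1: nova yes -> prepared; garnet yes -> prepared; bravo no -> aborted; helix no -> aborted; ember no -> aborted

Answer: bravo helix ember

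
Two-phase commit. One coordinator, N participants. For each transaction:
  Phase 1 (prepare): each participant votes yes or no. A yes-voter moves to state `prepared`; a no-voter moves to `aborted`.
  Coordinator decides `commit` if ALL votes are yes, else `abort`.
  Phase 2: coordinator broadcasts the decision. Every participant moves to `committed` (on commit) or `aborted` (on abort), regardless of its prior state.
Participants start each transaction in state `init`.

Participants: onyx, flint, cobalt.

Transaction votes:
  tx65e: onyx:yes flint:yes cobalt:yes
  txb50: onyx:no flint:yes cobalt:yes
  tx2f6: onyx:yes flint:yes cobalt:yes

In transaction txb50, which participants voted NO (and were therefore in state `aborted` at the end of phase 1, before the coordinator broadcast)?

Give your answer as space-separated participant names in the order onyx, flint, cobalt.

Answer: onyx

Derivation:
Txn txb50 phase 1: onyx no -> aborted; flint yes -> prepared; cobalt yes -> prepared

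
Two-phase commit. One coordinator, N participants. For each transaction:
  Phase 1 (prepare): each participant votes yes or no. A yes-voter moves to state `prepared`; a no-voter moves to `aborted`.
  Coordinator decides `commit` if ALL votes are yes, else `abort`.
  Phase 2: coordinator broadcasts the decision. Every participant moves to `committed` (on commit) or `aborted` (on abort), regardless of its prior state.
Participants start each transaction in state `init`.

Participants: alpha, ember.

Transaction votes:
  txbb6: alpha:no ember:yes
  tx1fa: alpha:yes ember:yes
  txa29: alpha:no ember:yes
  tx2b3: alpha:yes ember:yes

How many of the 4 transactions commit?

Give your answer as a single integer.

Answer: 2

Derivation:
txbb6: no from alpha -> abort (commits=0)
tx1fa: all yes -> commit (commits=1)
txa29: no from alpha -> abort (commits=1)
tx2b3: all yes -> commit (commits=2)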